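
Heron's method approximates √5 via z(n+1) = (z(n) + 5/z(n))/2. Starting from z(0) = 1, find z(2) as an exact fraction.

z(1) = (1 + 5/1)/2 = 3.
z(2) = (3 + 5/3)/2 = 7/3.

7/3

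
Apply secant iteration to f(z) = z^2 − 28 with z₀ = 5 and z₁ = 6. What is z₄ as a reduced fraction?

9530/1801

f(5) = −3, f(6) = 8. z₂ = 6 − 8·(6 − 5)/(8 − (−3)) = 58/11.
f(6) = 8, f(58/11) = −24/121. z₃ = (58/11) − (−24/121)·((58/11) − 6)/((−24/121) − 8) = 164/31.
f(58/11) = −24/121, f(164/31) = −12/961. z₄ = (164/31) − (−12/961)·((164/31) − (58/11))/((−12/961) − (−24/121)) = 9530/1801.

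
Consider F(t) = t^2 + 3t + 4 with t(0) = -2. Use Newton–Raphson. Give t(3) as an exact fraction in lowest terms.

-20/3

F'(t) = 2t + 3.
F(-2) = 2, F'(-2) = -1, so t(1) = (-2) - 2/(-1) = 0.
F(0) = 4, F'(0) = 3, so t(2) = 0 - 4/3 = -4/3.
F(-4/3) = 16/9, F'(-4/3) = 1/3, so t(3) = (-4/3) - (16/9)/(1/3) = -20/3.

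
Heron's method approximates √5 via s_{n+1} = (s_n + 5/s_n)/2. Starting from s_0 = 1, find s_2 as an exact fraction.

s_1 = (1 + 5/1)/2 = 3.
s_2 = (3 + 5/3)/2 = 7/3.

7/3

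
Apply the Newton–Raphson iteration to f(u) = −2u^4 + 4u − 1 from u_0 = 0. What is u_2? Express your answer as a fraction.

f'(u) = −8u^3 + 4.
f(0) = −1, f'(0) = 4, so u_1 = 0 − (−1)/4 = 1/4.
f(1/4) = −1/128, f'(1/4) = 31/8, so u_2 = (1/4) − (−1/128)/(31/8) = 125/496.

125/496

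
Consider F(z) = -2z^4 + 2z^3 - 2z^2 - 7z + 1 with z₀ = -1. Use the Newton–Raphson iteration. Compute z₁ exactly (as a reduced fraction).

F'(z) = -8z^3 + 6z^2 - 4z - 7.
F(-1) = 2, F'(-1) = 11, so z₁ = (-1) - 2/11 = -13/11.

-13/11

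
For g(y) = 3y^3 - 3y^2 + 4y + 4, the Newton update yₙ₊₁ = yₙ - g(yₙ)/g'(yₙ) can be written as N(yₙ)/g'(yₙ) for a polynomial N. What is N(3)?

g'(y) = 9y^2 - 6y + 4.
N(y) = y·g'(y) - g(y) = y·(9y^2 - 6y + 4) - (3y^3 - 3y^2 + 4y + 4) = 6y^3 - 3y^2 - 4.
N(3) = 131.

131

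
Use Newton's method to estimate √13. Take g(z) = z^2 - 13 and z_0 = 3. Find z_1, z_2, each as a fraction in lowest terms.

g'(z) = 2z.
g(3) = -4, g'(3) = 6, so z_1 = 3 - (-4)/6 = 11/3.
g(11/3) = 4/9, g'(11/3) = 22/3, so z_2 = (11/3) - (4/9)/(22/3) = 119/33.

z_1 = 11/3, z_2 = 119/33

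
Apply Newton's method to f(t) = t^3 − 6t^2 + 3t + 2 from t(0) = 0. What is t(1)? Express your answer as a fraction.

f'(t) = 3t^2 − 12t + 3.
f(0) = 2, f'(0) = 3, so t(1) = 0 − 2/3 = −2/3.

−2/3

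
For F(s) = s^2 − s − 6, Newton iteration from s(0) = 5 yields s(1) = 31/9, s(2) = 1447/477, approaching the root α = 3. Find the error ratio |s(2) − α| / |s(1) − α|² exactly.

s(1) − α = 31/9 − 3 = 4/9, so |s(1) − α| = 4/9.
s(2) − α = 1447/477 − 3 = 16/477, so |s(2) − α| = 16/477.
|s(1) − α|² = 16/81.
Ratio = (16/477) / (16/81) = 9/53.

9/53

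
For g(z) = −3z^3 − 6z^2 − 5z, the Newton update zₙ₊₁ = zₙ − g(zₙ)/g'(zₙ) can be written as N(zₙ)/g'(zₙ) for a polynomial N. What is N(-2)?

g'(z) = −9z^2 − 12z − 5.
N(z) = z·g'(z) − g(z) = z·(−9z^2 − 12z − 5) − (−3z^3 − 6z^2 − 5z) = −6z^3 − 6z^2.
N(-2) = 24.

24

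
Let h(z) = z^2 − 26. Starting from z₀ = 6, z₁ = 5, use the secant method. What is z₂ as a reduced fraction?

h(6) = 10, h(5) = −1. z₂ = 5 − (−1)·(5 − 6)/((−1) − 10) = 56/11.

56/11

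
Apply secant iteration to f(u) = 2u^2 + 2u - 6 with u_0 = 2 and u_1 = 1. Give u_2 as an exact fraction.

5/4

f(2) = 6, f(1) = -2. u_2 = 1 - (-2)·(1 - 2)/((-2) - 6) = 5/4.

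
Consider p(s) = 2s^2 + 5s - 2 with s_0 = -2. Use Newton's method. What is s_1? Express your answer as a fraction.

-10/3

p'(s) = 4s + 5.
p(-2) = -4, p'(-2) = -3, so s_1 = (-2) - (-4)/(-3) = -10/3.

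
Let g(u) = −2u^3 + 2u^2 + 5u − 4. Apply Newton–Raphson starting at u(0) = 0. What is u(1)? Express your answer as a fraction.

4/5

g'(u) = −6u^2 + 4u + 5.
g(0) = −4, g'(0) = 5, so u(1) = 0 − (−4)/5 = 4/5.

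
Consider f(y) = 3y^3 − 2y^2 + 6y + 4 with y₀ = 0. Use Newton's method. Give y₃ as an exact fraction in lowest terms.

f'(y) = 9y^2 − 4y + 6.
f(0) = 4, f'(0) = 6, so y₁ = 0 − 4/6 = −2/3.
f(−2/3) = −16/9, f'(−2/3) = 38/3, so y₂ = (−2/3) − (−16/9)/(38/3) = −10/19.
f(−10/19) = −1024/6859, f'(−10/19) = 3826/361, so y₃ = (−10/19) − (−1024/6859)/(3826/361) = −18618/36347.

−18618/36347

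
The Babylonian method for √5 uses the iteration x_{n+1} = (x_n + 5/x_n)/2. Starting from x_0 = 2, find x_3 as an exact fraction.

51841/23184

x_1 = (2 + 5/2)/2 = 9/4.
x_2 = (9/4 + 5/(9/4))/2 = 161/72.
x_3 = (161/72 + 5/(161/72))/2 = 51841/23184.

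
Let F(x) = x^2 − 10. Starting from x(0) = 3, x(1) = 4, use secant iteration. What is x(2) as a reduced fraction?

22/7

F(3) = −1, F(4) = 6. x(2) = 4 − 6·(4 − 3)/(6 − (−1)) = 22/7.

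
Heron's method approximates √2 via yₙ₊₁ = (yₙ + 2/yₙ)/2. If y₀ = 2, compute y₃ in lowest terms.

y₁ = (2 + 2/2)/2 = 3/2.
y₂ = (3/2 + 2/(3/2))/2 = 17/12.
y₃ = (17/12 + 2/(17/12))/2 = 577/408.

577/408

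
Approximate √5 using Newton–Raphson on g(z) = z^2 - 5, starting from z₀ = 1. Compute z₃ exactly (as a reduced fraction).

g'(z) = 2z.
g(1) = -4, g'(1) = 2, so z₁ = 1 - (-4)/2 = 3.
g(3) = 4, g'(3) = 6, so z₂ = 3 - 4/6 = 7/3.
g(7/3) = 4/9, g'(7/3) = 14/3, so z₃ = (7/3) - (4/9)/(14/3) = 47/21.

47/21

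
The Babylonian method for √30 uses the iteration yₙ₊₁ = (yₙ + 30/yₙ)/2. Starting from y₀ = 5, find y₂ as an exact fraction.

241/44

y₁ = (5 + 30/5)/2 = 11/2.
y₂ = (11/2 + 30/(11/2))/2 = 241/44.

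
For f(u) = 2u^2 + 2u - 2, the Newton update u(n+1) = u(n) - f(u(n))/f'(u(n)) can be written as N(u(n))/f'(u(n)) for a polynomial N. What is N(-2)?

10

f'(u) = 4u + 2.
N(u) = u·f'(u) - f(u) = u·(4u + 2) - (2u^2 + 2u - 2) = 2u^2 + 2.
N(-2) = 10.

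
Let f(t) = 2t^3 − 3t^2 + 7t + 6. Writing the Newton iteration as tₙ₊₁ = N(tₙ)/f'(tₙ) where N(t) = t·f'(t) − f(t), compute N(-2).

f'(t) = 6t^2 − 6t + 7.
N(t) = t·f'(t) − f(t) = t·(6t^2 − 6t + 7) − (2t^3 − 3t^2 + 7t + 6) = 4t^3 − 3t^2 − 6.
N(-2) = −50.

−50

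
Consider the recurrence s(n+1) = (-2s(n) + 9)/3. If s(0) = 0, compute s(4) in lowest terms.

s(1) = (-2·0 + 9)/3 = 3.
s(2) = (-2·3 + 9)/3 = 1.
s(3) = (-2·1 + 9)/3 = 7/3.
s(4) = (-2·(7/3) + 9)/3 = 13/9.

13/9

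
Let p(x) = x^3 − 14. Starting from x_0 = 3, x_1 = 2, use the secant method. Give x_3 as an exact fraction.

2045/842

p(3) = 13, p(2) = −6. x_2 = 2 − (−6)·(2 − 3)/((−6) − 13) = 44/19.
p(2) = −6, p(44/19) = −10842/6859. x_3 = (44/19) − (−10842/6859)·((44/19) − 2)/((−10842/6859) − (−6)) = 2045/842.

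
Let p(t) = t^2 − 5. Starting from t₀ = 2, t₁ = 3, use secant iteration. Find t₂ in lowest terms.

11/5

p(2) = −1, p(3) = 4. t₂ = 3 − 4·(3 − 2)/(4 − (−1)) = 11/5.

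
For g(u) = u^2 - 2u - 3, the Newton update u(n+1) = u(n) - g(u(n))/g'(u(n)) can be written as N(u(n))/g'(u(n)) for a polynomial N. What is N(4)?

19

g'(u) = 2u - 2.
N(u) = u·g'(u) - g(u) = u·(2u - 2) - (u^2 - 2u - 3) = u^2 + 3.
N(4) = 19.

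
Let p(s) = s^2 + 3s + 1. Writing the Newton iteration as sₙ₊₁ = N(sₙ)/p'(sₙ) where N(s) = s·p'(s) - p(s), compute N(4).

p'(s) = 2s + 3.
N(s) = s·p'(s) - p(s) = s·(2s + 3) - (s^2 + 3s + 1) = s^2 - 1.
N(4) = 15.

15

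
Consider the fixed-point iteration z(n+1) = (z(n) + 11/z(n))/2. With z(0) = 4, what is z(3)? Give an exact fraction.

z(1) = (4 + 11/4)/2 = 27/8.
z(2) = (27/8 + 11/(27/8))/2 = 1433/432.
z(3) = (1433/432 + 11/(1433/432))/2 = 4106353/1238112.

4106353/1238112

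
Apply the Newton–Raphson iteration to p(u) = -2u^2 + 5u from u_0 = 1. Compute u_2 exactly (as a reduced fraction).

p'(u) = -4u + 5.
p(1) = 3, p'(1) = 1, so u_1 = 1 - 3/1 = -2.
p(-2) = -18, p'(-2) = 13, so u_2 = (-2) - (-18)/13 = -8/13.

-8/13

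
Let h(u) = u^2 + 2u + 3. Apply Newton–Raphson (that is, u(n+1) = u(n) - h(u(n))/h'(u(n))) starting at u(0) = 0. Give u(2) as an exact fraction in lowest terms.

3/4

h'(u) = 2u + 2.
h(0) = 3, h'(0) = 2, so u(1) = 0 - 3/2 = -3/2.
h(-3/2) = 9/4, h'(-3/2) = -1, so u(2) = (-3/2) - (9/4)/(-1) = 3/4.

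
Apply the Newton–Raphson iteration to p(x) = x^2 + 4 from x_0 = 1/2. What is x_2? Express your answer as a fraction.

−161/120

p'(x) = 2x.
p(1/2) = 17/4, p'(1/2) = 1, so x_1 = (1/2) − (17/4)/1 = −15/4.
p(−15/4) = 289/16, p'(−15/4) = −15/2, so x_2 = (−15/4) − (289/16)/(−15/2) = −161/120.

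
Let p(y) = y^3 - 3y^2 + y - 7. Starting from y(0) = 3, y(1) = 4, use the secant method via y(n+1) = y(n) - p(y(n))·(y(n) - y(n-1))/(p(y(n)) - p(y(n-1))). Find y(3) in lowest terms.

17863/5405

p(3) = -4, p(4) = 13. y(2) = 4 - 13·(4 - 3)/(13 - (-4)) = 55/17.
p(4) = 13, p(55/17) = -6396/4913. y(3) = (55/17) - (-6396/4913)·((55/17) - 4)/((-6396/4913) - 13) = 17863/5405.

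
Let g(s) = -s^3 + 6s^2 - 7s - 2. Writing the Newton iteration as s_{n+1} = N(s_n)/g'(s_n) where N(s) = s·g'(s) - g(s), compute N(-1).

10

g'(s) = -3s^2 + 12s - 7.
N(s) = s·g'(s) - g(s) = s·(-3s^2 + 12s - 7) - (-s^3 + 6s^2 - 7s - 2) = -2s^3 + 6s^2 + 2.
N(-1) = 10.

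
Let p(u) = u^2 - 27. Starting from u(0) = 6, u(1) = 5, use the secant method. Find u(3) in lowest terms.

291/56

p(6) = 9, p(5) = -2. u(2) = 5 - (-2)·(5 - 6)/((-2) - 9) = 57/11.
p(5) = -2, p(57/11) = -18/121. u(3) = (57/11) - (-18/121)·((57/11) - 5)/((-18/121) - (-2)) = 291/56.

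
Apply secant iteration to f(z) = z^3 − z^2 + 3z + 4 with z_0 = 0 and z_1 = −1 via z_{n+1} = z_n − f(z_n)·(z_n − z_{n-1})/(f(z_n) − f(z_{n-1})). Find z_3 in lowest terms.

−156/181

f(0) = 4, f(−1) = −1. z_2 = (−1) − (−1)·((−1) − 0)/((−1) − 4) = −4/5.
f(−1) = −1, f(−4/5) = 56/125. z_3 = (−4/5) − (56/125)·((−4/5) − (−1))/((56/125) − (−1)) = −156/181.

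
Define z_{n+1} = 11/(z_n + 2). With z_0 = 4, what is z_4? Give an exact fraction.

1232/477

z_1 = 11/(4 + 2) = 11/6.
z_2 = 11/(11/6 + 2) = 66/23.
z_3 = 11/(66/23 + 2) = 253/112.
z_4 = 11/(253/112 + 2) = 1232/477.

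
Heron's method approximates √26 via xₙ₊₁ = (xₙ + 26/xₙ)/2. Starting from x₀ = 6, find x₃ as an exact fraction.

7196593/1411368

x₁ = (6 + 26/6)/2 = 31/6.
x₂ = (31/6 + 26/(31/6))/2 = 1897/372.
x₃ = (1897/372 + 26/(1897/372))/2 = 7196593/1411368.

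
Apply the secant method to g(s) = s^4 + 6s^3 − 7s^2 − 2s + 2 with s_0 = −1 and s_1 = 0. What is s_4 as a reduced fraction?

g(−1) = −8, g(0) = 2. s_2 = 0 − 2·(0 − (−1))/(2 − (−8)) = −1/5.
g(0) = 2, g(−1/5) = 1296/625. s_3 = (−1/5) − (1296/625)·((−1/5) − 0)/((1296/625) − 2) = 125/23.
g(−1/5) = 1296/625, g(125/23) = 453330432/279841. s_4 = (125/23) − (453330432/279841)·((125/23) − (−1/5))/((453330432/279841) − (1296/625)) = −15081625/72780053.

−15081625/72780053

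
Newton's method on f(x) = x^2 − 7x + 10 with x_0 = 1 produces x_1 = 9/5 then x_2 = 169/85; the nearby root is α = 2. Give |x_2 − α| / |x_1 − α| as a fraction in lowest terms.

1/17

x_1 − α = 9/5 − 2 = −1/5, so |x_1 − α| = 1/5.
x_2 − α = 169/85 − 2 = −1/85, so |x_2 − α| = 1/85.
Ratio = (1/85) / (1/5) = 1/17.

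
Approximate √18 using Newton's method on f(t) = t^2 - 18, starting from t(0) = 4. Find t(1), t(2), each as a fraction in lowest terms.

f'(t) = 2t.
f(4) = -2, f'(4) = 8, so t(1) = 4 - (-2)/8 = 17/4.
f(17/4) = 1/16, f'(17/4) = 17/2, so t(2) = (17/4) - (1/16)/(17/2) = 577/136.

t(1) = 17/4, t(2) = 577/136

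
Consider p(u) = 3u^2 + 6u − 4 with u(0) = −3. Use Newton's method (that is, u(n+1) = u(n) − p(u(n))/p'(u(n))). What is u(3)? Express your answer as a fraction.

p'(u) = 6u + 6.
p(−3) = 5, p'(−3) = −12, so u(1) = (−3) − 5/(−12) = −31/12.
p(−31/12) = 25/48, p'(−31/12) = −19/2, so u(2) = (−31/12) − (25/48)/(−19/2) = −1153/456.
p(−1153/456) = 625/69312, p'(−1153/456) = −697/76, so u(3) = (−1153/456) − (625/69312)/(−697/76) = −1606657/635664.

−1606657/635664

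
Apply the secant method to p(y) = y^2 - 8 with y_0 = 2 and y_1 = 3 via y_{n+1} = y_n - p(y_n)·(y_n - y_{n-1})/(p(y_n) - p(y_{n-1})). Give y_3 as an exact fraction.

p(2) = -4, p(3) = 1. y_2 = 3 - 1·(3 - 2)/(1 - (-4)) = 14/5.
p(3) = 1, p(14/5) = -4/25. y_3 = (14/5) - (-4/25)·((14/5) - 3)/((-4/25) - 1) = 82/29.

82/29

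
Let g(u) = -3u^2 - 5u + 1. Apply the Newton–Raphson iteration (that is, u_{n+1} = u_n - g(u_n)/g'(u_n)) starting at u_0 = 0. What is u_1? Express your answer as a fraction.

1/5

g'(u) = -6u - 5.
g(0) = 1, g'(0) = -5, so u_1 = 0 - 1/(-5) = 1/5.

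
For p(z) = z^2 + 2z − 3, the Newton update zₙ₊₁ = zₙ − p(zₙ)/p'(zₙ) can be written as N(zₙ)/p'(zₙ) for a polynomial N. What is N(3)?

12

p'(z) = 2z + 2.
N(z) = z·p'(z) − p(z) = z·(2z + 2) − (z^2 + 2z − 3) = z^2 + 3.
N(3) = 12.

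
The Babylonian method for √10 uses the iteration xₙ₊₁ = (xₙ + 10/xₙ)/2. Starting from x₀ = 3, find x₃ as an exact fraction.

x₁ = (3 + 10/3)/2 = 19/6.
x₂ = (19/6 + 10/(19/6))/2 = 721/228.
x₃ = (721/228 + 10/(721/228))/2 = 1039681/328776.

1039681/328776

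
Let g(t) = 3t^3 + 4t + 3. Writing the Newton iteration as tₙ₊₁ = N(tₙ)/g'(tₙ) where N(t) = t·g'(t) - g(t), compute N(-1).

g'(t) = 9t^2 + 4.
N(t) = t·g'(t) - g(t) = t·(9t^2 + 4) - (3t^3 + 4t + 3) = 6t^3 - 3.
N(-1) = -9.

-9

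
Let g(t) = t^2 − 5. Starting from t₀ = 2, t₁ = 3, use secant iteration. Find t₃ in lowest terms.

29/13

g(2) = −1, g(3) = 4. t₂ = 3 − 4·(3 − 2)/(4 − (−1)) = 11/5.
g(3) = 4, g(11/5) = −4/25. t₃ = (11/5) − (−4/25)·((11/5) − 3)/((−4/25) − 4) = 29/13.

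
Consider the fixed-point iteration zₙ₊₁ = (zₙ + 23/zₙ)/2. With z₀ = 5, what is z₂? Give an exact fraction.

z₁ = (5 + 23/5)/2 = 24/5.
z₂ = (24/5 + 23/(24/5))/2 = 1151/240.

1151/240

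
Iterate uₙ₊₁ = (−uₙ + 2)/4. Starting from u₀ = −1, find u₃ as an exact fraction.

27/64

u₁ = (−(−1) + 2)/4 = 3/4.
u₂ = (−(3/4) + 2)/4 = 5/16.
u₃ = (−(5/16) + 2)/4 = 27/64.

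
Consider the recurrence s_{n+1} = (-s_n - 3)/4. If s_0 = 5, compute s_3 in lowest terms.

s_1 = (-5 - 3)/4 = -2.
s_2 = (-(-2) - 3)/4 = -1/4.
s_3 = (-(-1/4) - 3)/4 = -11/16.

-11/16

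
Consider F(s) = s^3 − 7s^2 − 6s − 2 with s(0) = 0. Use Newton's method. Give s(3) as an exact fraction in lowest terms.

−28835/39447

F'(s) = 3s^2 − 14s − 6.
F(0) = −2, F'(0) = −6, so s(1) = 0 − (−2)/(−6) = −1/3.
F(−1/3) = −22/27, F'(−1/3) = −1, so s(2) = (−1/3) − (−22/27)/(−1) = −31/27.
F(−31/27) = −115192/19683, F'(−31/27) = 3409/243, so s(3) = (−31/27) − (−115192/19683)/(3409/243) = −28835/39447.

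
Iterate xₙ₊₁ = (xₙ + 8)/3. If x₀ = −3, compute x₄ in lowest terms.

317/81

x₁ = ((−3) + 8)/3 = 5/3.
x₂ = ((5/3) + 8)/3 = 29/9.
x₃ = ((29/9) + 8)/3 = 101/27.
x₄ = ((101/27) + 8)/3 = 317/81.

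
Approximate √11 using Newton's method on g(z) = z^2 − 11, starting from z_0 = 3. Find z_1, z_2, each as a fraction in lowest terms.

g'(z) = 2z.
g(3) = −2, g'(3) = 6, so z_1 = 3 − (−2)/6 = 10/3.
g(10/3) = 1/9, g'(10/3) = 20/3, so z_2 = (10/3) − (1/9)/(20/3) = 199/60.

z_1 = 10/3, z_2 = 199/60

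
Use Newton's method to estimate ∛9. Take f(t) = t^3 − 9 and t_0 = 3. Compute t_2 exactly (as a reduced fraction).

f'(t) = 3t^2.
f(3) = 18, f'(3) = 27, so t_1 = 3 − 18/27 = 7/3.
f(7/3) = 100/27, f'(7/3) = 49/3, so t_2 = (7/3) − (100/27)/(49/3) = 929/441.

929/441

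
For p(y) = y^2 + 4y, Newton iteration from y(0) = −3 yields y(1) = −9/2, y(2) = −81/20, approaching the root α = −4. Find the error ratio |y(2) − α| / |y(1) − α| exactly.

y(1) − α = −9/2 − (−4) = −9/2 + 4 = −1/2, so |y(1) − α| = 1/2.
y(2) − α = −81/20 − (−4) = −81/20 + 4 = −1/20, so |y(2) − α| = 1/20.
Ratio = (1/20) / (1/2) = 1/10.

1/10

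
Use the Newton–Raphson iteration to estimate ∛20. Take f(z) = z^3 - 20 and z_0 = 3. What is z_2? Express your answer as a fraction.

301027/110889

f'(z) = 3z^2.
f(3) = 7, f'(3) = 27, so z_1 = 3 - 7/27 = 74/27.
f(74/27) = 11564/19683, f'(74/27) = 5476/243, so z_2 = (74/27) - (11564/19683)/(5476/243) = 301027/110889.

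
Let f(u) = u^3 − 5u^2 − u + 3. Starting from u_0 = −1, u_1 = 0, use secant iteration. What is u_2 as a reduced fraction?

−3/5

f(−1) = −2, f(0) = 3. u_2 = 0 − 3·(0 − (−1))/(3 − (−2)) = −3/5.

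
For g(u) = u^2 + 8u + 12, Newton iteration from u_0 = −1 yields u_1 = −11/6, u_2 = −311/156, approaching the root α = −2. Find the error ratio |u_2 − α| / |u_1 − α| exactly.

1/26

u_1 − α = −11/6 − (−2) = −11/6 + 2 = 1/6, so |u_1 − α| = 1/6.
u_2 − α = −311/156 − (−2) = −311/156 + 2 = 1/156, so |u_2 − α| = 1/156.
Ratio = (1/156) / (1/6) = 1/26.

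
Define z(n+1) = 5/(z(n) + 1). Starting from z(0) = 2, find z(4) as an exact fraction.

115/63

z(1) = 5/(2 + 1) = 5/3.
z(2) = 5/(5/3 + 1) = 15/8.
z(3) = 5/(15/8 + 1) = 40/23.
z(4) = 5/(40/23 + 1) = 115/63.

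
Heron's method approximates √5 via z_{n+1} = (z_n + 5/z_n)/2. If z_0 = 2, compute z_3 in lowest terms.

z_1 = (2 + 5/2)/2 = 9/4.
z_2 = (9/4 + 5/(9/4))/2 = 161/72.
z_3 = (161/72 + 5/(161/72))/2 = 51841/23184.

51841/23184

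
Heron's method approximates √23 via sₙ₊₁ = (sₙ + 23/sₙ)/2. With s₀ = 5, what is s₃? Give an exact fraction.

s₁ = (5 + 23/5)/2 = 24/5.
s₂ = (24/5 + 23/(24/5))/2 = 1151/240.
s₃ = (1151/240 + 23/(1151/240))/2 = 2649601/552480.

2649601/552480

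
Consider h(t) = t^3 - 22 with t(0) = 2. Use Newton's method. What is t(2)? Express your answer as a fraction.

h'(t) = 3t^2.
h(2) = -14, h'(2) = 12, so t(1) = 2 - (-14)/12 = 19/6.
h(19/6) = 2107/216, h'(19/6) = 361/12, so t(2) = (19/6) - (2107/216)/(361/12) = 9235/3249.

9235/3249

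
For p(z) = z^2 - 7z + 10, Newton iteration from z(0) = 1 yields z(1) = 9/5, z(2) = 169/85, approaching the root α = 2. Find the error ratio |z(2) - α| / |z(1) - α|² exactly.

z(1) - α = 9/5 - 2 = -1/5, so |z(1) - α| = 1/5.
z(2) - α = 169/85 - 2 = -1/85, so |z(2) - α| = 1/85.
|z(1) - α|² = 1/25.
Ratio = (1/85) / (1/25) = 5/17.

5/17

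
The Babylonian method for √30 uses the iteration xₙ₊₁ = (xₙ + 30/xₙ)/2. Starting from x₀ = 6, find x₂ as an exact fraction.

241/44

x₁ = (6 + 30/6)/2 = 11/2.
x₂ = (11/2 + 30/(11/2))/2 = 241/44.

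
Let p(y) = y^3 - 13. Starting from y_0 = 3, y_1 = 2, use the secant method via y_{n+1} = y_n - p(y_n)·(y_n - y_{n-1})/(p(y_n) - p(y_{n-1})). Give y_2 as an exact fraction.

p(3) = 14, p(2) = -5. y_2 = 2 - (-5)·(2 - 3)/((-5) - 14) = 43/19.

43/19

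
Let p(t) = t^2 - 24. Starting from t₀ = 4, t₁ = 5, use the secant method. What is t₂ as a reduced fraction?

44/9

p(4) = -8, p(5) = 1. t₂ = 5 - 1·(5 - 4)/(1 - (-8)) = 44/9.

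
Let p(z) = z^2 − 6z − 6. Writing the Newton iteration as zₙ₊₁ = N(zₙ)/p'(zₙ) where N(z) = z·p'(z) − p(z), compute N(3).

15

p'(z) = 2z − 6.
N(z) = z·p'(z) − p(z) = z·(2z − 6) − (z^2 − 6z − 6) = z^2 + 6.
N(3) = 15.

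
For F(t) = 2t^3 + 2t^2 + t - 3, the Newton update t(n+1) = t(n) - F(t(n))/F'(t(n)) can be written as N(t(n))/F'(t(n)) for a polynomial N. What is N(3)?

129

F'(t) = 6t^2 + 4t + 1.
N(t) = t·F'(t) - F(t) = t·(6t^2 + 4t + 1) - (2t^3 + 2t^2 + t - 3) = 4t^3 + 2t^2 + 3.
N(3) = 129.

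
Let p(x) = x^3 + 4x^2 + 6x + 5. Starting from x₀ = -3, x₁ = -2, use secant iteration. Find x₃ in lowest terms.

-147/61

p(-3) = -4, p(-2) = 1. x₂ = (-2) - 1·((-2) - (-3))/(1 - (-4)) = -11/5.
p(-2) = 1, p(-11/5) = 64/125. x₃ = (-11/5) - (64/125)·((-11/5) - (-2))/((64/125) - 1) = -147/61.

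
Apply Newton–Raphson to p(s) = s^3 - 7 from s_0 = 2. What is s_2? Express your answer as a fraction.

18215/9522

p'(s) = 3s^2.
p(2) = 1, p'(2) = 12, so s_1 = 2 - 1/12 = 23/12.
p(23/12) = 71/1728, p'(23/12) = 529/48, so s_2 = (23/12) - (71/1728)/(529/48) = 18215/9522.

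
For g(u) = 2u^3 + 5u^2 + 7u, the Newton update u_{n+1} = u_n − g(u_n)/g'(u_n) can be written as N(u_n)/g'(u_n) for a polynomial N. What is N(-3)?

g'(u) = 6u^2 + 10u + 7.
N(u) = u·g'(u) − g(u) = u·(6u^2 + 10u + 7) − (2u^3 + 5u^2 + 7u) = 4u^3 + 5u^2.
N(-3) = −63.

−63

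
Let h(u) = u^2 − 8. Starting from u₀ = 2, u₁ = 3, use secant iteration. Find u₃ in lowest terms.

82/29

h(2) = −4, h(3) = 1. u₂ = 3 − 1·(3 − 2)/(1 − (−4)) = 14/5.
h(3) = 1, h(14/5) = −4/25. u₃ = (14/5) − (−4/25)·((14/5) − 3)/((−4/25) − 1) = 82/29.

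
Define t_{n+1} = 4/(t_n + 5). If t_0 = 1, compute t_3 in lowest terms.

68/97

t_1 = 4/(1 + 5) = 2/3.
t_2 = 4/(2/3 + 5) = 12/17.
t_3 = 4/(12/17 + 5) = 68/97.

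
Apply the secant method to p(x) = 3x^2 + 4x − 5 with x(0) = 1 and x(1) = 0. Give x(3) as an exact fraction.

35/43

p(1) = 2, p(0) = −5. x(2) = 0 − (−5)·(0 − 1)/((−5) − 2) = 5/7.
p(0) = −5, p(5/7) = −30/49. x(3) = (5/7) − (−30/49)·((5/7) − 0)/((−30/49) − (−5)) = 35/43.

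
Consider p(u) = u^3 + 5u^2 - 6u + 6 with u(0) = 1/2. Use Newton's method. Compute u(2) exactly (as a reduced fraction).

p'(u) = 3u^2 + 10u - 6.
p(1/2) = 35/8, p'(1/2) = -1/4, so u(1) = (1/2) - (35/8)/(-1/4) = 18.
p(18) = 7350, p'(18) = 1146, so u(2) = 18 - 7350/1146 = 2213/191.

2213/191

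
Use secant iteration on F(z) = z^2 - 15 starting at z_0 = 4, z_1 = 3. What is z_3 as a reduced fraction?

F(4) = 1, F(3) = -6. z_2 = 3 - (-6)·(3 - 4)/((-6) - 1) = 27/7.
F(3) = -6, F(27/7) = -6/49. z_3 = (27/7) - (-6/49)·((27/7) - 3)/((-6/49) - (-6)) = 31/8.

31/8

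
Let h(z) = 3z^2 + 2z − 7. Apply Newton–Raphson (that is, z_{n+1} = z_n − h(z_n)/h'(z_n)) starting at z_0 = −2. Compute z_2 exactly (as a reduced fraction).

−1783/940

h'(z) = 6z + 2.
h(−2) = 1, h'(−2) = −10, so z_1 = (−2) − 1/(−10) = −19/10.
h(−19/10) = 3/100, h'(−19/10) = −47/5, so z_2 = (−19/10) − (3/100)/(−47/5) = −1783/940.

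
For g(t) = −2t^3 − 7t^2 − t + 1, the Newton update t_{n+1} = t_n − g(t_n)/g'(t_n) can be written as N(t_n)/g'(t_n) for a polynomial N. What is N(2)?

g'(t) = −6t^2 − 14t − 1.
N(t) = t·g'(t) − g(t) = t·(−6t^2 − 14t − 1) − (−2t^3 − 7t^2 − t + 1) = −4t^3 − 7t^2 − 1.
N(2) = −61.

−61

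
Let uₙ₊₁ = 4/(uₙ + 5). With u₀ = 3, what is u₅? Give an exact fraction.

1436/2047

u₁ = 4/(3 + 5) = 1/2.
u₂ = 4/(1/2 + 5) = 8/11.
u₃ = 4/(8/11 + 5) = 44/63.
u₄ = 4/(44/63 + 5) = 252/359.
u₅ = 4/(252/359 + 5) = 1436/2047.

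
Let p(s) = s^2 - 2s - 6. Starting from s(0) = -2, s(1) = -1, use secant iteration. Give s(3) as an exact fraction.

p(-2) = 2, p(-1) = -3. s(2) = (-1) - (-3)·((-1) - (-2))/((-3) - 2) = -8/5.
p(-1) = -3, p(-8/5) = -6/25. s(3) = (-8/5) - (-6/25)·((-8/5) - (-1))/((-6/25) - (-3)) = -38/23.

-38/23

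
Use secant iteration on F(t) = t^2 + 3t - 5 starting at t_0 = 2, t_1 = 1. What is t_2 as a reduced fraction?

7/6

F(2) = 5, F(1) = -1. t_2 = 1 - (-1)·(1 - 2)/((-1) - 5) = 7/6.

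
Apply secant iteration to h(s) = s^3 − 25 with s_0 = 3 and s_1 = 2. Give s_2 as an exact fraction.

h(3) = 2, h(2) = −17. s_2 = 2 − (−17)·(2 − 3)/((−17) − 2) = 55/19.

55/19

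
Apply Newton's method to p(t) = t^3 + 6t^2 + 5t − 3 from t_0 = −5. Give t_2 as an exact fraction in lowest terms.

−336133/69470

p'(t) = 3t^2 + 12t + 5.
p(−5) = −3, p'(−5) = 20, so t_1 = (−5) − (−3)/20 = −97/20.
p(−97/20) = −1593/8000, p'(−97/20) = 6947/400, so t_2 = (−97/20) − (−1593/8000)/(6947/400) = −336133/69470.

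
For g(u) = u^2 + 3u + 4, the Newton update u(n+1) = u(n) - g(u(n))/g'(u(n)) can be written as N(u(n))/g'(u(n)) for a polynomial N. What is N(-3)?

5

g'(u) = 2u + 3.
N(u) = u·g'(u) - g(u) = u·(2u + 3) - (u^2 + 3u + 4) = u^2 - 4.
N(-3) = 5.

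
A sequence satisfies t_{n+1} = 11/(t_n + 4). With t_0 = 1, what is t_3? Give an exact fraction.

341/179

t_1 = 11/(1 + 4) = 11/5.
t_2 = 11/(11/5 + 4) = 55/31.
t_3 = 11/(55/31 + 4) = 341/179.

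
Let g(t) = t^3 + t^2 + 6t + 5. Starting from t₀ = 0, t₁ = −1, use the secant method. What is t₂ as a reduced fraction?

g(0) = 5, g(−1) = −1. t₂ = (−1) − (−1)·((−1) − 0)/((−1) − 5) = −5/6.

−5/6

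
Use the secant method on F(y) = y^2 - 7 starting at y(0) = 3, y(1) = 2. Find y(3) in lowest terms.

F(3) = 2, F(2) = -3. y(2) = 2 - (-3)·(2 - 3)/((-3) - 2) = 13/5.
F(2) = -3, F(13/5) = -6/25. y(3) = (13/5) - (-6/25)·((13/5) - 2)/((-6/25) - (-3)) = 61/23.

61/23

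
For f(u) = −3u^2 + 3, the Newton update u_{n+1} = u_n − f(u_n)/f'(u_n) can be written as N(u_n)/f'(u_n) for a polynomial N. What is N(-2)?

−15

f'(u) = −6u.
N(u) = u·f'(u) − f(u) = u·(−6u) − (−3u^2 + 3) = −3u^2 − 3.
N(-2) = −15.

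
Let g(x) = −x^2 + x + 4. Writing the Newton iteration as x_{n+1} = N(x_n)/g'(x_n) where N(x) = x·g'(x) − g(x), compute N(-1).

−5

g'(x) = −2x + 1.
N(x) = x·g'(x) − g(x) = x·(−2x + 1) − (−x^2 + x + 4) = −x^2 − 4.
N(-1) = −5.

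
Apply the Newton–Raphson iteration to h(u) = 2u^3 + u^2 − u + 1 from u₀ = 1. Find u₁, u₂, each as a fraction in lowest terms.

h'(u) = 6u^2 + 2u − 1.
h(1) = 3, h'(1) = 7, so u₁ = 1 − 3/7 = 4/7.
h(4/7) = 387/343, h'(4/7) = 103/49, so u₂ = (4/7) − (387/343)/(103/49) = 25/721.

u₁ = 4/7, u₂ = 25/721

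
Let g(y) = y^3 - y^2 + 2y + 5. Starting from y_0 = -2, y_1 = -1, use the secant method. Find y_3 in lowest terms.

g(-2) = -11, g(-1) = 1. y_2 = (-1) - 1·((-1) - (-2))/(1 - (-11)) = -13/12.
g(-1) = 1, g(-13/12) = 671/1728. y_3 = (-13/12) - (671/1728)·((-13/12) - (-1))/((671/1728) - 1) = -1201/1057.

-1201/1057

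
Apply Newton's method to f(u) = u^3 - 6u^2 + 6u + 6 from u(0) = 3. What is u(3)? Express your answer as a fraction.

358/153

f'(u) = 3u^2 - 12u + 6.
f(3) = -3, f'(3) = -3, so u(1) = 3 - (-3)/(-3) = 2.
f(2) = 2, f'(2) = -6, so u(2) = 2 - 2/(-6) = 7/3.
f(7/3) = 1/27, f'(7/3) = -17/3, so u(3) = (7/3) - (1/27)/(-17/3) = 358/153.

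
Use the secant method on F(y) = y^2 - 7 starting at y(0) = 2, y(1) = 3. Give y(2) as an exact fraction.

F(2) = -3, F(3) = 2. y(2) = 3 - 2·(3 - 2)/(2 - (-3)) = 13/5.

13/5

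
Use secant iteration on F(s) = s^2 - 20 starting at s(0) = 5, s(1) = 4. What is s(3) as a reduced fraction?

85/19

F(5) = 5, F(4) = -4. s(2) = 4 - (-4)·(4 - 5)/((-4) - 5) = 40/9.
F(4) = -4, F(40/9) = -20/81. s(3) = (40/9) - (-20/81)·((40/9) - 4)/((-20/81) - (-4)) = 85/19.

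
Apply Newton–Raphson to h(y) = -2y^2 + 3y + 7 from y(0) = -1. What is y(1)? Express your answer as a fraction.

h'(y) = -4y + 3.
h(-1) = 2, h'(-1) = 7, so y(1) = (-1) - 2/7 = -9/7.

-9/7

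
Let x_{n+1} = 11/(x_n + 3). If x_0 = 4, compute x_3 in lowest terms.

352/173

x_1 = 11/(4 + 3) = 11/7.
x_2 = 11/(11/7 + 3) = 77/32.
x_3 = 11/(77/32 + 3) = 352/173.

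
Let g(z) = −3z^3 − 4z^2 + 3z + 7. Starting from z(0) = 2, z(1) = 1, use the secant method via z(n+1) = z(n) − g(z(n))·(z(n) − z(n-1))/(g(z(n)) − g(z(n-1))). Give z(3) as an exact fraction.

g(2) = −27, g(1) = 3. z(2) = 1 − 3·(1 − 2)/(3 − (−27)) = 11/10.
g(1) = 3, g(11/10) = 1467/1000. z(3) = (11/10) − (1467/1000)·((11/10) − 1)/((1467/1000) − 3) = 611/511.

611/511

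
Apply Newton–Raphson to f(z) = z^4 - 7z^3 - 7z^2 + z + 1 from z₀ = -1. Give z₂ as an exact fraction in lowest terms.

f'(z) = 4z^3 - 21z^2 - 14z + 1.
f(-1) = 1, f'(-1) = -10, so z₁ = (-1) - 1/(-10) = -9/10.
f(-9/10) = 1891/10000, f'(-9/10) = -3163/500, so z₂ = (-9/10) - (1891/10000)/(-3163/500) = -55043/63260.

-55043/63260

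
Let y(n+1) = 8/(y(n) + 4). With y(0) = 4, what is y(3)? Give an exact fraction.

10/7

y(1) = 8/(4 + 4) = 1.
y(2) = 8/(1 + 4) = 8/5.
y(3) = 8/(8/5 + 4) = 10/7.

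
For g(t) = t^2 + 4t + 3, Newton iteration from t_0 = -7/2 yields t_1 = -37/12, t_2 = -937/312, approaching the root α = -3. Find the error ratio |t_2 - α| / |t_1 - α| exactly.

1/26

t_1 - α = -37/12 - (-3) = -37/12 + 3 = -1/12, so |t_1 - α| = 1/12.
t_2 - α = -937/312 - (-3) = -937/312 + 3 = -1/312, so |t_2 - α| = 1/312.
Ratio = (1/312) / (1/12) = 1/26.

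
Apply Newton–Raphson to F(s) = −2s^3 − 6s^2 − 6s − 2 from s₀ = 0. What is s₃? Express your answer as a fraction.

−19/27

F'(s) = −6s^2 − 12s − 6.
F(0) = −2, F'(0) = −6, so s₁ = 0 − (−2)/(−6) = −1/3.
F(−1/3) = −16/27, F'(−1/3) = −8/3, so s₂ = (−1/3) − (−16/27)/(−8/3) = −5/9.
F(−5/9) = −128/729, F'(−5/9) = −32/27, so s₃ = (−5/9) − (−128/729)/(−32/27) = −19/27.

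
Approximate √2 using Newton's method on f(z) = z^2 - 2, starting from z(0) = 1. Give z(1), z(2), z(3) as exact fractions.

z(1) = 3/2, z(2) = 17/12, z(3) = 577/408

f'(z) = 2z.
f(1) = -1, f'(1) = 2, so z(1) = 1 - (-1)/2 = 3/2.
f(3/2) = 1/4, f'(3/2) = 3, so z(2) = (3/2) - (1/4)/3 = 17/12.
f(17/12) = 1/144, f'(17/12) = 17/6, so z(3) = (17/12) - (1/144)/(17/6) = 577/408.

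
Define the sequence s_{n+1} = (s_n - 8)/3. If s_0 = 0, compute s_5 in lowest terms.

-968/243

s_1 = (0 - 8)/3 = -8/3.
s_2 = ((-8/3) - 8)/3 = -32/9.
s_3 = ((-32/9) - 8)/3 = -104/27.
s_4 = ((-104/27) - 8)/3 = -320/81.
s_5 = ((-320/81) - 8)/3 = -968/243.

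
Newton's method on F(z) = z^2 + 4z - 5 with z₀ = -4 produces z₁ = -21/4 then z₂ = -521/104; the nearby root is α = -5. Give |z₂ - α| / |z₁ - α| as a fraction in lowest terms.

1/26

z₁ - α = -21/4 - (-5) = -21/4 + 5 = -1/4, so |z₁ - α| = 1/4.
z₂ - α = -521/104 - (-5) = -521/104 + 5 = -1/104, so |z₂ - α| = 1/104.
Ratio = (1/104) / (1/4) = 1/26.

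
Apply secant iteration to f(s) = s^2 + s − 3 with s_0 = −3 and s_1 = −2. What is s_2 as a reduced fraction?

f(−3) = 3, f(−2) = −1. s_2 = (−2) − (−1)·((−2) − (−3))/((−1) − 3) = −9/4.

−9/4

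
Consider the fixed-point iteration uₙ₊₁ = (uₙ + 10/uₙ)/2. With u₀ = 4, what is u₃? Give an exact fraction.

u₁ = (4 + 10/4)/2 = 13/4.
u₂ = (13/4 + 10/(13/4))/2 = 329/104.
u₃ = (329/104 + 10/(329/104))/2 = 216401/68432.

216401/68432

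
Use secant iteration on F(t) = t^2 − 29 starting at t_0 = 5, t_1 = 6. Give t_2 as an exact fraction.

59/11

F(5) = −4, F(6) = 7. t_2 = 6 − 7·(6 − 5)/(7 − (−4)) = 59/11.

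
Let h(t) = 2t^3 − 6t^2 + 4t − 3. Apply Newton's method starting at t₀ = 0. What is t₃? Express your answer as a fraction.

−13278/77363

h'(t) = 6t^2 − 12t + 4.
h(0) = −3, h'(0) = 4, so t₁ = 0 − (−3)/4 = 3/4.
h(3/4) = −81/32, h'(3/4) = −13/8, so t₂ = (3/4) − (−81/32)/(−13/8) = −21/26.
h(−21/26) = −98415/8788, h'(−21/26) = 5951/338, so t₃ = (−21/26) − (−98415/8788)/(5951/338) = −13278/77363.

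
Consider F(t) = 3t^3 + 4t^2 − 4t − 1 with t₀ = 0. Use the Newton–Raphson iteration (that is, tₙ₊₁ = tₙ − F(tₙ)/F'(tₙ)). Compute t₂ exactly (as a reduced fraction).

−37/174

F'(t) = 9t^2 + 8t − 4.
F(0) = −1, F'(0) = −4, so t₁ = 0 − (−1)/(−4) = −1/4.
F(−1/4) = 13/64, F'(−1/4) = −87/16, so t₂ = (−1/4) − (13/64)/(−87/16) = −37/174.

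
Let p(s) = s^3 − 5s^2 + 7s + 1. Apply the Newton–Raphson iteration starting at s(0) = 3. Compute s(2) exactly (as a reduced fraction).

p'(s) = 3s^2 − 10s + 7.
p(3) = 4, p'(3) = 4, so s(1) = 3 − 4/4 = 2.
p(2) = 3, p'(2) = −1, so s(2) = 2 − 3/(−1) = 5.

5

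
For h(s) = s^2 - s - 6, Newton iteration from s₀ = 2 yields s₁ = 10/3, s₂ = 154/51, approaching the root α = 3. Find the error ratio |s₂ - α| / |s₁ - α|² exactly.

3/17

s₁ - α = 10/3 - 3 = 1/3, so |s₁ - α| = 1/3.
s₂ - α = 154/51 - 3 = 1/51, so |s₂ - α| = 1/51.
|s₁ - α|² = 1/9.
Ratio = (1/51) / (1/9) = 3/17.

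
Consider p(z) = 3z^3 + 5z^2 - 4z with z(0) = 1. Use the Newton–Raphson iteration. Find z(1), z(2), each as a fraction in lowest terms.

p'(z) = 9z^2 + 10z - 4.
p(1) = 4, p'(1) = 15, so z(1) = 1 - 4/15 = 11/15.
p(11/15) = 352/375, p'(11/15) = 613/75, so z(2) = (11/15) - (352/375)/(613/75) = 5687/9195.

z(1) = 11/15, z(2) = 5687/9195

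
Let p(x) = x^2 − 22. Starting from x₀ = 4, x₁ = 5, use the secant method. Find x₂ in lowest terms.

14/3

p(4) = −6, p(5) = 3. x₂ = 5 − 3·(5 − 4)/(3 − (−6)) = 14/3.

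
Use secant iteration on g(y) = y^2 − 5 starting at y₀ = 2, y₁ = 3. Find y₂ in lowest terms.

11/5

g(2) = −1, g(3) = 4. y₂ = 3 − 4·(3 − 2)/(4 − (−1)) = 11/5.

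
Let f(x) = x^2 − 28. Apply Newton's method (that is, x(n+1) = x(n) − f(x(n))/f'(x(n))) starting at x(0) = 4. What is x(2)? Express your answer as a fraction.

233/44

f'(x) = 2x.
f(4) = −12, f'(4) = 8, so x(1) = 4 − (−12)/8 = 11/2.
f(11/2) = 9/4, f'(11/2) = 11, so x(2) = (11/2) − (9/4)/11 = 233/44.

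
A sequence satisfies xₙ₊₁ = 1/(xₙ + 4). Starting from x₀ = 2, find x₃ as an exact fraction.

x₁ = 1/(2 + 4) = 1/6.
x₂ = 1/(1/6 + 4) = 6/25.
x₃ = 1/(6/25 + 4) = 25/106.

25/106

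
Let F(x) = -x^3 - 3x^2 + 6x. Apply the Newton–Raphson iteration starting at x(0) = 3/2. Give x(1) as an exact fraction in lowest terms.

F'(x) = -3x^2 - 6x + 6.
F(3/2) = -9/8, F'(3/2) = -39/4, so x(1) = (3/2) - (-9/8)/(-39/4) = 18/13.

18/13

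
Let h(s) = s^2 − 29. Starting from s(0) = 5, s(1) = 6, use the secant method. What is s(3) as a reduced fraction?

673/125

h(5) = −4, h(6) = 7. s(2) = 6 − 7·(6 − 5)/(7 − (−4)) = 59/11.
h(6) = 7, h(59/11) = −28/121. s(3) = (59/11) − (−28/121)·((59/11) − 6)/((−28/121) − 7) = 673/125.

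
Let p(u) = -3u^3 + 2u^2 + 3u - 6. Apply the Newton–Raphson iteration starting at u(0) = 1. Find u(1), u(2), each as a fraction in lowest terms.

u(1) = -1, u(2) = -7/5

p'(u) = -9u^2 + 4u + 3.
p(1) = -4, p'(1) = -2, so u(1) = 1 - (-4)/(-2) = -1.
p(-1) = -4, p'(-1) = -10, so u(2) = (-1) - (-4)/(-10) = -7/5.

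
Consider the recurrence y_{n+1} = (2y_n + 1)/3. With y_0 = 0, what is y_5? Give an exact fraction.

211/243

y_1 = (2·0 + 1)/3 = 1/3.
y_2 = (2·(1/3) + 1)/3 = 5/9.
y_3 = (2·(5/9) + 1)/3 = 19/27.
y_4 = (2·(19/27) + 1)/3 = 65/81.
y_5 = (2·(65/81) + 1)/3 = 211/243.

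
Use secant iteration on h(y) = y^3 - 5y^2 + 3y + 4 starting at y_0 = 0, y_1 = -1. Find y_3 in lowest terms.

-556/961

h(0) = 4, h(-1) = -5. y_2 = (-1) - (-5)·((-1) - 0)/((-5) - 4) = -4/9.
h(-1) = -5, h(-4/9) = 1160/729. y_3 = (-4/9) - (1160/729)·((-4/9) - (-1))/((1160/729) - (-5)) = -556/961.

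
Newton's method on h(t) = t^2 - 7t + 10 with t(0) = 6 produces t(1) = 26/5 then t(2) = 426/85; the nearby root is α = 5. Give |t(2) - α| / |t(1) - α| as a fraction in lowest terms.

1/17

t(1) - α = 26/5 - 5 = 1/5, so |t(1) - α| = 1/5.
t(2) - α = 426/85 - 5 = 1/85, so |t(2) - α| = 1/85.
Ratio = (1/85) / (1/5) = 1/17.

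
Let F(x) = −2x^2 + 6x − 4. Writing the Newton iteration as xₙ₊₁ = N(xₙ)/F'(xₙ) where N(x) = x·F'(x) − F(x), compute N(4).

F'(x) = −4x + 6.
N(x) = x·F'(x) − F(x) = x·(−4x + 6) − (−2x^2 + 6x − 4) = −2x^2 + 4.
N(4) = −28.

−28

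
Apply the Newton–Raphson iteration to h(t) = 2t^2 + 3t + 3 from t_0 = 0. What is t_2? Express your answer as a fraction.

h'(t) = 4t + 3.
h(0) = 3, h'(0) = 3, so t_1 = 0 - 3/3 = -1.
h(-1) = 2, h'(-1) = -1, so t_2 = (-1) - 2/(-1) = 1.

1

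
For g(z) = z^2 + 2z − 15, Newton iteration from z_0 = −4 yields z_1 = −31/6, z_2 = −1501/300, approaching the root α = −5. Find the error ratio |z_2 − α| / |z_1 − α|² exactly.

z_1 − α = −31/6 − (−5) = −31/6 + 5 = −1/6, so |z_1 − α| = 1/6.
z_2 − α = −1501/300 − (−5) = −1501/300 + 5 = −1/300, so |z_2 − α| = 1/300.
|z_1 − α|² = 1/36.
Ratio = (1/300) / (1/36) = 3/25.

3/25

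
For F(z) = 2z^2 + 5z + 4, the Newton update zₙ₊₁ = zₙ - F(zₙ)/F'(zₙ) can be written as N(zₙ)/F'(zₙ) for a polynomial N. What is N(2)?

F'(z) = 4z + 5.
N(z) = z·F'(z) - F(z) = z·(4z + 5) - (2z^2 + 5z + 4) = 2z^2 - 4.
N(2) = 4.

4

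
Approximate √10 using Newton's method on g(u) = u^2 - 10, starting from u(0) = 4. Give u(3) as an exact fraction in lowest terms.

g'(u) = 2u.
g(4) = 6, g'(4) = 8, so u(1) = 4 - 6/8 = 13/4.
g(13/4) = 9/16, g'(13/4) = 13/2, so u(2) = (13/4) - (9/16)/(13/2) = 329/104.
g(329/104) = 81/10816, g'(329/104) = 329/52, so u(3) = (329/104) - (81/10816)/(329/52) = 216401/68432.

216401/68432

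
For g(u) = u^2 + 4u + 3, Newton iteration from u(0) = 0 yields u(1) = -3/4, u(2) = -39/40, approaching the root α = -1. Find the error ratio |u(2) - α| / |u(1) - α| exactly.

u(1) - α = -3/4 - (-1) = -3/4 + 1 = 1/4, so |u(1) - α| = 1/4.
u(2) - α = -39/40 - (-1) = -39/40 + 1 = 1/40, so |u(2) - α| = 1/40.
Ratio = (1/40) / (1/4) = 1/10.

1/10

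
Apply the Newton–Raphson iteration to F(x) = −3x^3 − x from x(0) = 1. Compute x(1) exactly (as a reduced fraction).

F'(x) = −9x^2 − 1.
F(1) = −4, F'(1) = −10, so x(1) = 1 − (−4)/(−10) = 3/5.

3/5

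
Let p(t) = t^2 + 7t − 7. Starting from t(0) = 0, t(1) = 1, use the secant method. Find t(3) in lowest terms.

63/71

p(0) = −7, p(1) = 1. t(2) = 1 − 1·(1 − 0)/(1 − (−7)) = 7/8.
p(1) = 1, p(7/8) = −7/64. t(3) = (7/8) − (−7/64)·((7/8) − 1)/((−7/64) − 1) = 63/71.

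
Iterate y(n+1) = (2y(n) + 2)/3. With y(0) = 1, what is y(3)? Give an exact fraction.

46/27

y(1) = (2·1 + 2)/3 = 4/3.
y(2) = (2·(4/3) + 2)/3 = 14/9.
y(3) = (2·(14/9) + 2)/3 = 46/27.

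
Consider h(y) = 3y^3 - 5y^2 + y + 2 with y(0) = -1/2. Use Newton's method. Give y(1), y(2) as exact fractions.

y(1) = -16/33, y(2) = -15410/31801

h'(y) = 9y^2 - 10y + 1.
h(-1/2) = -1/8, h'(-1/2) = 33/4, so y(1) = (-1/2) - (-1/8)/(33/4) = -16/33.
h(-16/33) = -26/11979, h'(-16/33) = 2891/363, so y(2) = (-16/33) - (-26/11979)/(2891/363) = -15410/31801.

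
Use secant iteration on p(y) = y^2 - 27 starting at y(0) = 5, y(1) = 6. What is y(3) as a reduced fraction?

p(5) = -2, p(6) = 9. y(2) = 6 - 9·(6 - 5)/(9 - (-2)) = 57/11.
p(6) = 9, p(57/11) = -18/121. y(3) = (57/11) - (-18/121)·((57/11) - 6)/((-18/121) - 9) = 213/41.

213/41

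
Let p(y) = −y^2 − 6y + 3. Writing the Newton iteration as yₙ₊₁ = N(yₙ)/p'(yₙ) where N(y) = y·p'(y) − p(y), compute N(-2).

−7

p'(y) = −2y − 6.
N(y) = y·p'(y) − p(y) = y·(−2y − 6) − (−y^2 − 6y + 3) = −y^2 − 3.
N(-2) = −7.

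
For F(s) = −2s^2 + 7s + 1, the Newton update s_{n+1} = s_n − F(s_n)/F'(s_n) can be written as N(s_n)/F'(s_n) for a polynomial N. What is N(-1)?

F'(s) = −4s + 7.
N(s) = s·F'(s) − F(s) = s·(−4s + 7) − (−2s^2 + 7s + 1) = −2s^2 − 1.
N(-1) = −3.

−3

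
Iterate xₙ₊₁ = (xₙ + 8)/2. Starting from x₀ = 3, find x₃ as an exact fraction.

x₁ = (3 + 8)/2 = 11/2.
x₂ = ((11/2) + 8)/2 = 27/4.
x₃ = ((27/4) + 8)/2 = 59/8.

59/8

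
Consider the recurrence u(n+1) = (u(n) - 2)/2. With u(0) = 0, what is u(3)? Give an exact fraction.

-7/4

u(1) = (0 - 2)/2 = -1.
u(2) = ((-1) - 2)/2 = -3/2.
u(3) = ((-3/2) - 2)/2 = -7/4.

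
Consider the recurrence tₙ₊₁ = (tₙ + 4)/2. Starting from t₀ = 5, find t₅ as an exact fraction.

t₁ = (5 + 4)/2 = 9/2.
t₂ = ((9/2) + 4)/2 = 17/4.
t₃ = ((17/4) + 4)/2 = 33/8.
t₄ = ((33/8) + 4)/2 = 65/16.
t₅ = ((65/16) + 4)/2 = 129/32.

129/32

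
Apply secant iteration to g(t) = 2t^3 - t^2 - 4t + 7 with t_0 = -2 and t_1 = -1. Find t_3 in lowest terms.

-721/383

g(-2) = -5, g(-1) = 8. t_2 = (-1) - 8·((-1) - (-2))/(8 - (-5)) = -21/13.
g(-1) = 8, g(-21/13) = 5320/2197. t_3 = (-21/13) - (5320/2197)·((-21/13) - (-1))/((5320/2197) - 8) = -721/383.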